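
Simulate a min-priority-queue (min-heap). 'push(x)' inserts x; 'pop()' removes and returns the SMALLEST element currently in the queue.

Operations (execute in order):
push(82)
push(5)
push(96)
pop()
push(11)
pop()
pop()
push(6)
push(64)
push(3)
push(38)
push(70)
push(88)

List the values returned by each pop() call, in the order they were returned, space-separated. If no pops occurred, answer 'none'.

Answer: 5 11 82

Derivation:
push(82): heap contents = [82]
push(5): heap contents = [5, 82]
push(96): heap contents = [5, 82, 96]
pop() → 5: heap contents = [82, 96]
push(11): heap contents = [11, 82, 96]
pop() → 11: heap contents = [82, 96]
pop() → 82: heap contents = [96]
push(6): heap contents = [6, 96]
push(64): heap contents = [6, 64, 96]
push(3): heap contents = [3, 6, 64, 96]
push(38): heap contents = [3, 6, 38, 64, 96]
push(70): heap contents = [3, 6, 38, 64, 70, 96]
push(88): heap contents = [3, 6, 38, 64, 70, 88, 96]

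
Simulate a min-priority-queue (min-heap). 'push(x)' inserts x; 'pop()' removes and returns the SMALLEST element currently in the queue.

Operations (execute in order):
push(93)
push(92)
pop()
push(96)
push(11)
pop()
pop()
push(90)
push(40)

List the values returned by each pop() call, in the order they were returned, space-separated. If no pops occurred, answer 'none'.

push(93): heap contents = [93]
push(92): heap contents = [92, 93]
pop() → 92: heap contents = [93]
push(96): heap contents = [93, 96]
push(11): heap contents = [11, 93, 96]
pop() → 11: heap contents = [93, 96]
pop() → 93: heap contents = [96]
push(90): heap contents = [90, 96]
push(40): heap contents = [40, 90, 96]

Answer: 92 11 93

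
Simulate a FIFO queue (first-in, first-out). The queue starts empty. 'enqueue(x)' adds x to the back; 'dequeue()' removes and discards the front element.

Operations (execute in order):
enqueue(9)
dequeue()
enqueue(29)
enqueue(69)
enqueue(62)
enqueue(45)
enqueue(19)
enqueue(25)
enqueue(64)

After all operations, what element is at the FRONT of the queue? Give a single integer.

Answer: 29

Derivation:
enqueue(9): queue = [9]
dequeue(): queue = []
enqueue(29): queue = [29]
enqueue(69): queue = [29, 69]
enqueue(62): queue = [29, 69, 62]
enqueue(45): queue = [29, 69, 62, 45]
enqueue(19): queue = [29, 69, 62, 45, 19]
enqueue(25): queue = [29, 69, 62, 45, 19, 25]
enqueue(64): queue = [29, 69, 62, 45, 19, 25, 64]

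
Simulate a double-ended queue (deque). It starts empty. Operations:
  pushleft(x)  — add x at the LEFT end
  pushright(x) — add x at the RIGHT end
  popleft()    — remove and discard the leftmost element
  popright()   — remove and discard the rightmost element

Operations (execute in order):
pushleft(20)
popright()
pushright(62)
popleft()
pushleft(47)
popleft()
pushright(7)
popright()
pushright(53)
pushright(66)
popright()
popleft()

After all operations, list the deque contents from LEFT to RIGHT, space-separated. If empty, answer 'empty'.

pushleft(20): [20]
popright(): []
pushright(62): [62]
popleft(): []
pushleft(47): [47]
popleft(): []
pushright(7): [7]
popright(): []
pushright(53): [53]
pushright(66): [53, 66]
popright(): [53]
popleft(): []

Answer: empty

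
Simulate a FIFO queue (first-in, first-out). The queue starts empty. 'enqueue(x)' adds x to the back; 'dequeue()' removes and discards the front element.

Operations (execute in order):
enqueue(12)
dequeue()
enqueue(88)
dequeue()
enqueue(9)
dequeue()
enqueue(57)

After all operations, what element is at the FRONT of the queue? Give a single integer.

Answer: 57

Derivation:
enqueue(12): queue = [12]
dequeue(): queue = []
enqueue(88): queue = [88]
dequeue(): queue = []
enqueue(9): queue = [9]
dequeue(): queue = []
enqueue(57): queue = [57]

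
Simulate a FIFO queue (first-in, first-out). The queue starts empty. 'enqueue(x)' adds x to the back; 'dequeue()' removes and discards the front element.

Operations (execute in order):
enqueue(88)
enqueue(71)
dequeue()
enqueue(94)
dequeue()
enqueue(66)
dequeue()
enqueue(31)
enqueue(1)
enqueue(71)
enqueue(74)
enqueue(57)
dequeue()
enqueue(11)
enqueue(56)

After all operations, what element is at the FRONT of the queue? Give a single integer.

enqueue(88): queue = [88]
enqueue(71): queue = [88, 71]
dequeue(): queue = [71]
enqueue(94): queue = [71, 94]
dequeue(): queue = [94]
enqueue(66): queue = [94, 66]
dequeue(): queue = [66]
enqueue(31): queue = [66, 31]
enqueue(1): queue = [66, 31, 1]
enqueue(71): queue = [66, 31, 1, 71]
enqueue(74): queue = [66, 31, 1, 71, 74]
enqueue(57): queue = [66, 31, 1, 71, 74, 57]
dequeue(): queue = [31, 1, 71, 74, 57]
enqueue(11): queue = [31, 1, 71, 74, 57, 11]
enqueue(56): queue = [31, 1, 71, 74, 57, 11, 56]

Answer: 31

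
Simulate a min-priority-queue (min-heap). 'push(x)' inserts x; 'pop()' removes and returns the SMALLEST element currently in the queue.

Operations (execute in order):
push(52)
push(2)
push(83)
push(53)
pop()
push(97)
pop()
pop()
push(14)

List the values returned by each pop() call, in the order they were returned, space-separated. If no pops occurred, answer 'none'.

Answer: 2 52 53

Derivation:
push(52): heap contents = [52]
push(2): heap contents = [2, 52]
push(83): heap contents = [2, 52, 83]
push(53): heap contents = [2, 52, 53, 83]
pop() → 2: heap contents = [52, 53, 83]
push(97): heap contents = [52, 53, 83, 97]
pop() → 52: heap contents = [53, 83, 97]
pop() → 53: heap contents = [83, 97]
push(14): heap contents = [14, 83, 97]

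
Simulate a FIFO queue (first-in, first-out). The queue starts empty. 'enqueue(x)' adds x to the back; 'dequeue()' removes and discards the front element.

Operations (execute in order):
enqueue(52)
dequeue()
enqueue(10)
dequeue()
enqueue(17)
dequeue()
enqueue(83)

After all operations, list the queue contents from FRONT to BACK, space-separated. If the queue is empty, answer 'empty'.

enqueue(52): [52]
dequeue(): []
enqueue(10): [10]
dequeue(): []
enqueue(17): [17]
dequeue(): []
enqueue(83): [83]

Answer: 83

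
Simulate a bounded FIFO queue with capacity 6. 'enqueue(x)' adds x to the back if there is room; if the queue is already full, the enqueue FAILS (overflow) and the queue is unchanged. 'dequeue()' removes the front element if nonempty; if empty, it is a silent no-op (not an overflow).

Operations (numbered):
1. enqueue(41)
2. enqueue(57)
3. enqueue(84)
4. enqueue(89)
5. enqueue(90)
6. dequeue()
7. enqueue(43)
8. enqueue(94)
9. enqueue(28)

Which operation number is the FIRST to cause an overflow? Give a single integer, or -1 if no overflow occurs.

1. enqueue(41): size=1
2. enqueue(57): size=2
3. enqueue(84): size=3
4. enqueue(89): size=4
5. enqueue(90): size=5
6. dequeue(): size=4
7. enqueue(43): size=5
8. enqueue(94): size=6
9. enqueue(28): size=6=cap → OVERFLOW (fail)

Answer: 9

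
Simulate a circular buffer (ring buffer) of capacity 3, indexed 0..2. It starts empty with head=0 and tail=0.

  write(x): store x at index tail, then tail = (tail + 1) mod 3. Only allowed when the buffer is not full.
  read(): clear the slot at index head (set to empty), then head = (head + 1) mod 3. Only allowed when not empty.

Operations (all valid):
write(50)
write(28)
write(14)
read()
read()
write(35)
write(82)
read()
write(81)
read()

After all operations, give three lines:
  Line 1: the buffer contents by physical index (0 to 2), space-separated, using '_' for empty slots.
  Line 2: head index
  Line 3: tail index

write(50): buf=[50 _ _], head=0, tail=1, size=1
write(28): buf=[50 28 _], head=0, tail=2, size=2
write(14): buf=[50 28 14], head=0, tail=0, size=3
read(): buf=[_ 28 14], head=1, tail=0, size=2
read(): buf=[_ _ 14], head=2, tail=0, size=1
write(35): buf=[35 _ 14], head=2, tail=1, size=2
write(82): buf=[35 82 14], head=2, tail=2, size=3
read(): buf=[35 82 _], head=0, tail=2, size=2
write(81): buf=[35 82 81], head=0, tail=0, size=3
read(): buf=[_ 82 81], head=1, tail=0, size=2

Answer: _ 82 81
1
0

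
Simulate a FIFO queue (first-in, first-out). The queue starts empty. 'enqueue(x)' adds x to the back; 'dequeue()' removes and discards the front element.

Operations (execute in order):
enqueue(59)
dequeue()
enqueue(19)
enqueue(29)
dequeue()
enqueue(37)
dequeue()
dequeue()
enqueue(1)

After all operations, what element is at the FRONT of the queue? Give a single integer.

enqueue(59): queue = [59]
dequeue(): queue = []
enqueue(19): queue = [19]
enqueue(29): queue = [19, 29]
dequeue(): queue = [29]
enqueue(37): queue = [29, 37]
dequeue(): queue = [37]
dequeue(): queue = []
enqueue(1): queue = [1]

Answer: 1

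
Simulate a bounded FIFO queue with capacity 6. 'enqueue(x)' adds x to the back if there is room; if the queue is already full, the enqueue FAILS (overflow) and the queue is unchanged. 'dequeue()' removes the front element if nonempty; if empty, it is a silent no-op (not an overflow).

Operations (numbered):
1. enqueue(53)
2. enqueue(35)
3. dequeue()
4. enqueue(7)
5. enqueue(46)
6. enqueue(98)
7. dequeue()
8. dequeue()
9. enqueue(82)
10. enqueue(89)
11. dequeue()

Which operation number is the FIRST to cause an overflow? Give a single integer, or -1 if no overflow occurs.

1. enqueue(53): size=1
2. enqueue(35): size=2
3. dequeue(): size=1
4. enqueue(7): size=2
5. enqueue(46): size=3
6. enqueue(98): size=4
7. dequeue(): size=3
8. dequeue(): size=2
9. enqueue(82): size=3
10. enqueue(89): size=4
11. dequeue(): size=3

Answer: -1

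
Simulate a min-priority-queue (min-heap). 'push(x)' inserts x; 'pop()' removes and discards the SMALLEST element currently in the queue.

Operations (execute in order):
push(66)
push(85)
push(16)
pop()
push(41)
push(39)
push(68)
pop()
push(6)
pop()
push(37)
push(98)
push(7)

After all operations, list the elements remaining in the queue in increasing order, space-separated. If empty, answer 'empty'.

Answer: 7 37 41 66 68 85 98

Derivation:
push(66): heap contents = [66]
push(85): heap contents = [66, 85]
push(16): heap contents = [16, 66, 85]
pop() → 16: heap contents = [66, 85]
push(41): heap contents = [41, 66, 85]
push(39): heap contents = [39, 41, 66, 85]
push(68): heap contents = [39, 41, 66, 68, 85]
pop() → 39: heap contents = [41, 66, 68, 85]
push(6): heap contents = [6, 41, 66, 68, 85]
pop() → 6: heap contents = [41, 66, 68, 85]
push(37): heap contents = [37, 41, 66, 68, 85]
push(98): heap contents = [37, 41, 66, 68, 85, 98]
push(7): heap contents = [7, 37, 41, 66, 68, 85, 98]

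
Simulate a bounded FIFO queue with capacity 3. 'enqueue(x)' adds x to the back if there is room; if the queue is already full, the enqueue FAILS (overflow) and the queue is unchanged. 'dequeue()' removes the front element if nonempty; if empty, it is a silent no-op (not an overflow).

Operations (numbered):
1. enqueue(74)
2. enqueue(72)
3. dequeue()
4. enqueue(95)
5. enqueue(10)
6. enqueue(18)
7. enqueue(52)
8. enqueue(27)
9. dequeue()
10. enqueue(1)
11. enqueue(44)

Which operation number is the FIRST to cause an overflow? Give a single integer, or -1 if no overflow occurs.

Answer: 6

Derivation:
1. enqueue(74): size=1
2. enqueue(72): size=2
3. dequeue(): size=1
4. enqueue(95): size=2
5. enqueue(10): size=3
6. enqueue(18): size=3=cap → OVERFLOW (fail)
7. enqueue(52): size=3=cap → OVERFLOW (fail)
8. enqueue(27): size=3=cap → OVERFLOW (fail)
9. dequeue(): size=2
10. enqueue(1): size=3
11. enqueue(44): size=3=cap → OVERFLOW (fail)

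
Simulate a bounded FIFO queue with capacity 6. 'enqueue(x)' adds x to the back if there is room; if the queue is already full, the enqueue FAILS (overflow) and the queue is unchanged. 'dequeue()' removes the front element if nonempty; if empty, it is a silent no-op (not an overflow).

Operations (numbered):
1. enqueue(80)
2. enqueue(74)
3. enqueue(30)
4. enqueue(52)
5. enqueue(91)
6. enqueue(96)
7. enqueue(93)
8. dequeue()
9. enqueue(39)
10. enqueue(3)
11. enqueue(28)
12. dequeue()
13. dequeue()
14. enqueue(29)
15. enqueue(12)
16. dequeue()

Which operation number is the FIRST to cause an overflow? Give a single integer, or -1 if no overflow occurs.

1. enqueue(80): size=1
2. enqueue(74): size=2
3. enqueue(30): size=3
4. enqueue(52): size=4
5. enqueue(91): size=5
6. enqueue(96): size=6
7. enqueue(93): size=6=cap → OVERFLOW (fail)
8. dequeue(): size=5
9. enqueue(39): size=6
10. enqueue(3): size=6=cap → OVERFLOW (fail)
11. enqueue(28): size=6=cap → OVERFLOW (fail)
12. dequeue(): size=5
13. dequeue(): size=4
14. enqueue(29): size=5
15. enqueue(12): size=6
16. dequeue(): size=5

Answer: 7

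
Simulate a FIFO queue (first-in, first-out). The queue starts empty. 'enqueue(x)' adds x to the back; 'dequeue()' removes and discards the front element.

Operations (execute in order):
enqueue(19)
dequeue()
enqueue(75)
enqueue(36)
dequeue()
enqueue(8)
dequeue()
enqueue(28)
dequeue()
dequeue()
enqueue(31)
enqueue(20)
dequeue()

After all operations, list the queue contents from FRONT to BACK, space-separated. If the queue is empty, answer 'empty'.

enqueue(19): [19]
dequeue(): []
enqueue(75): [75]
enqueue(36): [75, 36]
dequeue(): [36]
enqueue(8): [36, 8]
dequeue(): [8]
enqueue(28): [8, 28]
dequeue(): [28]
dequeue(): []
enqueue(31): [31]
enqueue(20): [31, 20]
dequeue(): [20]

Answer: 20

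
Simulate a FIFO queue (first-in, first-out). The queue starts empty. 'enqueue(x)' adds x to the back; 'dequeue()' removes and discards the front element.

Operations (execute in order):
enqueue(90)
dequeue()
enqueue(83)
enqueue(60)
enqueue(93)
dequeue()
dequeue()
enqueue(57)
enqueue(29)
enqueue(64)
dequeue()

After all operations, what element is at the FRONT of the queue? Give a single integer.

enqueue(90): queue = [90]
dequeue(): queue = []
enqueue(83): queue = [83]
enqueue(60): queue = [83, 60]
enqueue(93): queue = [83, 60, 93]
dequeue(): queue = [60, 93]
dequeue(): queue = [93]
enqueue(57): queue = [93, 57]
enqueue(29): queue = [93, 57, 29]
enqueue(64): queue = [93, 57, 29, 64]
dequeue(): queue = [57, 29, 64]

Answer: 57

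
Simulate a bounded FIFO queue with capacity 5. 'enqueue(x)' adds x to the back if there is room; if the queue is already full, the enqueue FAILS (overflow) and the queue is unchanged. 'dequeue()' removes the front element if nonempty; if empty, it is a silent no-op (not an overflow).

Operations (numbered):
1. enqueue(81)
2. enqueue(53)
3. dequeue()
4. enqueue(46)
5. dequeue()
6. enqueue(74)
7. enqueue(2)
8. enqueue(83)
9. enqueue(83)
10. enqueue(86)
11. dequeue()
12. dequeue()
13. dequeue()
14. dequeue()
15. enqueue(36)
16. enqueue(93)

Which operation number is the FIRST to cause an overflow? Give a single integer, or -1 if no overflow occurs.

Answer: 10

Derivation:
1. enqueue(81): size=1
2. enqueue(53): size=2
3. dequeue(): size=1
4. enqueue(46): size=2
5. dequeue(): size=1
6. enqueue(74): size=2
7. enqueue(2): size=3
8. enqueue(83): size=4
9. enqueue(83): size=5
10. enqueue(86): size=5=cap → OVERFLOW (fail)
11. dequeue(): size=4
12. dequeue(): size=3
13. dequeue(): size=2
14. dequeue(): size=1
15. enqueue(36): size=2
16. enqueue(93): size=3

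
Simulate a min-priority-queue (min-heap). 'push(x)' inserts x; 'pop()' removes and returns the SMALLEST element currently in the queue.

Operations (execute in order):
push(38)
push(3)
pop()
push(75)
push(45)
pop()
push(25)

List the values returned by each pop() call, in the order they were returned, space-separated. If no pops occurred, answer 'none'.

push(38): heap contents = [38]
push(3): heap contents = [3, 38]
pop() → 3: heap contents = [38]
push(75): heap contents = [38, 75]
push(45): heap contents = [38, 45, 75]
pop() → 38: heap contents = [45, 75]
push(25): heap contents = [25, 45, 75]

Answer: 3 38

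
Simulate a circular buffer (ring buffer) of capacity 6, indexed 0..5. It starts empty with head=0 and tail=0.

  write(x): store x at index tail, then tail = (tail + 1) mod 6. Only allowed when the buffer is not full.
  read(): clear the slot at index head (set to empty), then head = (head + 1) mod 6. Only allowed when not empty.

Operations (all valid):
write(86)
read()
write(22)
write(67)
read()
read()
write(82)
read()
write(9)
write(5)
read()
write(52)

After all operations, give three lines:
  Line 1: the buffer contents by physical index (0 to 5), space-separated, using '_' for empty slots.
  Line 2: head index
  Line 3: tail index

Answer: 52 _ _ _ _ 5
5
1

Derivation:
write(86): buf=[86 _ _ _ _ _], head=0, tail=1, size=1
read(): buf=[_ _ _ _ _ _], head=1, tail=1, size=0
write(22): buf=[_ 22 _ _ _ _], head=1, tail=2, size=1
write(67): buf=[_ 22 67 _ _ _], head=1, tail=3, size=2
read(): buf=[_ _ 67 _ _ _], head=2, tail=3, size=1
read(): buf=[_ _ _ _ _ _], head=3, tail=3, size=0
write(82): buf=[_ _ _ 82 _ _], head=3, tail=4, size=1
read(): buf=[_ _ _ _ _ _], head=4, tail=4, size=0
write(9): buf=[_ _ _ _ 9 _], head=4, tail=5, size=1
write(5): buf=[_ _ _ _ 9 5], head=4, tail=0, size=2
read(): buf=[_ _ _ _ _ 5], head=5, tail=0, size=1
write(52): buf=[52 _ _ _ _ 5], head=5, tail=1, size=2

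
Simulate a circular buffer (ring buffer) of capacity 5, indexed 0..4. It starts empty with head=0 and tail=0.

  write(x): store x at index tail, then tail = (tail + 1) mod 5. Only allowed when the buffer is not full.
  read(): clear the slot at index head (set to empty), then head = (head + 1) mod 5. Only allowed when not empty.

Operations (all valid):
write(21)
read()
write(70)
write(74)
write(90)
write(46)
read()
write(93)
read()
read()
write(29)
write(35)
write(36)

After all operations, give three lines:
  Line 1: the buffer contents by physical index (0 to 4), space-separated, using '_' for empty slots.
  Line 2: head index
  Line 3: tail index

Answer: 93 29 35 36 46
4
4

Derivation:
write(21): buf=[21 _ _ _ _], head=0, tail=1, size=1
read(): buf=[_ _ _ _ _], head=1, tail=1, size=0
write(70): buf=[_ 70 _ _ _], head=1, tail=2, size=1
write(74): buf=[_ 70 74 _ _], head=1, tail=3, size=2
write(90): buf=[_ 70 74 90 _], head=1, tail=4, size=3
write(46): buf=[_ 70 74 90 46], head=1, tail=0, size=4
read(): buf=[_ _ 74 90 46], head=2, tail=0, size=3
write(93): buf=[93 _ 74 90 46], head=2, tail=1, size=4
read(): buf=[93 _ _ 90 46], head=3, tail=1, size=3
read(): buf=[93 _ _ _ 46], head=4, tail=1, size=2
write(29): buf=[93 29 _ _ 46], head=4, tail=2, size=3
write(35): buf=[93 29 35 _ 46], head=4, tail=3, size=4
write(36): buf=[93 29 35 36 46], head=4, tail=4, size=5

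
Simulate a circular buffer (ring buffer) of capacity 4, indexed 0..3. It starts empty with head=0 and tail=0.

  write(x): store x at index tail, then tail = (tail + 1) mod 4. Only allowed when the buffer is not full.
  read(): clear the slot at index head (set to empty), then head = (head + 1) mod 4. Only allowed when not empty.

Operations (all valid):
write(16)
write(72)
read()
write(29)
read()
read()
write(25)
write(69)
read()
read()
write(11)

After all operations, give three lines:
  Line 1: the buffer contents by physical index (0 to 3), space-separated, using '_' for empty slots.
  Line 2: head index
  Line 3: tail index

write(16): buf=[16 _ _ _], head=0, tail=1, size=1
write(72): buf=[16 72 _ _], head=0, tail=2, size=2
read(): buf=[_ 72 _ _], head=1, tail=2, size=1
write(29): buf=[_ 72 29 _], head=1, tail=3, size=2
read(): buf=[_ _ 29 _], head=2, tail=3, size=1
read(): buf=[_ _ _ _], head=3, tail=3, size=0
write(25): buf=[_ _ _ 25], head=3, tail=0, size=1
write(69): buf=[69 _ _ 25], head=3, tail=1, size=2
read(): buf=[69 _ _ _], head=0, tail=1, size=1
read(): buf=[_ _ _ _], head=1, tail=1, size=0
write(11): buf=[_ 11 _ _], head=1, tail=2, size=1

Answer: _ 11 _ _
1
2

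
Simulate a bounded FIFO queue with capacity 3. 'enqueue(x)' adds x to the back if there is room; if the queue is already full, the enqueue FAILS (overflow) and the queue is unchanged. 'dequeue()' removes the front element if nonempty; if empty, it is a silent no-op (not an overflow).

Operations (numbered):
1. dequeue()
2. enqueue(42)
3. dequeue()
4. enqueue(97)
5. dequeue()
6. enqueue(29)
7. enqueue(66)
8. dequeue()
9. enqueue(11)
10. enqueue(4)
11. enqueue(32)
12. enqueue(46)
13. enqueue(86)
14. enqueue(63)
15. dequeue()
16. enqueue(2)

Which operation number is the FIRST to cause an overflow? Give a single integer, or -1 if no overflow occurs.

Answer: 11

Derivation:
1. dequeue(): empty, no-op, size=0
2. enqueue(42): size=1
3. dequeue(): size=0
4. enqueue(97): size=1
5. dequeue(): size=0
6. enqueue(29): size=1
7. enqueue(66): size=2
8. dequeue(): size=1
9. enqueue(11): size=2
10. enqueue(4): size=3
11. enqueue(32): size=3=cap → OVERFLOW (fail)
12. enqueue(46): size=3=cap → OVERFLOW (fail)
13. enqueue(86): size=3=cap → OVERFLOW (fail)
14. enqueue(63): size=3=cap → OVERFLOW (fail)
15. dequeue(): size=2
16. enqueue(2): size=3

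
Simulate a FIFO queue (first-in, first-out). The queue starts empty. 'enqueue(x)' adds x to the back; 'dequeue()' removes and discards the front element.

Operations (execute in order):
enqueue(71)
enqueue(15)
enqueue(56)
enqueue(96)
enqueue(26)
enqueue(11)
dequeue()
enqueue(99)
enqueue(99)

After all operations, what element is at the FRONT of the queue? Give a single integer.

enqueue(71): queue = [71]
enqueue(15): queue = [71, 15]
enqueue(56): queue = [71, 15, 56]
enqueue(96): queue = [71, 15, 56, 96]
enqueue(26): queue = [71, 15, 56, 96, 26]
enqueue(11): queue = [71, 15, 56, 96, 26, 11]
dequeue(): queue = [15, 56, 96, 26, 11]
enqueue(99): queue = [15, 56, 96, 26, 11, 99]
enqueue(99): queue = [15, 56, 96, 26, 11, 99, 99]

Answer: 15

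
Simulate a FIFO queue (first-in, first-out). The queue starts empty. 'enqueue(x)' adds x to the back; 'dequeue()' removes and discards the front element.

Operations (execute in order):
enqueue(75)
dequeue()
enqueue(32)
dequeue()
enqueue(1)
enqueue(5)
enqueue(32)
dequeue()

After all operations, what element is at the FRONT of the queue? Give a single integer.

enqueue(75): queue = [75]
dequeue(): queue = []
enqueue(32): queue = [32]
dequeue(): queue = []
enqueue(1): queue = [1]
enqueue(5): queue = [1, 5]
enqueue(32): queue = [1, 5, 32]
dequeue(): queue = [5, 32]

Answer: 5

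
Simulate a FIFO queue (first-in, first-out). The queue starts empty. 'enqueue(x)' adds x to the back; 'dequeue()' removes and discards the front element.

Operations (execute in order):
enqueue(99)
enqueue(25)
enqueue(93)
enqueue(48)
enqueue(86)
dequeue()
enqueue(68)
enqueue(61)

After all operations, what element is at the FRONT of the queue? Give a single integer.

enqueue(99): queue = [99]
enqueue(25): queue = [99, 25]
enqueue(93): queue = [99, 25, 93]
enqueue(48): queue = [99, 25, 93, 48]
enqueue(86): queue = [99, 25, 93, 48, 86]
dequeue(): queue = [25, 93, 48, 86]
enqueue(68): queue = [25, 93, 48, 86, 68]
enqueue(61): queue = [25, 93, 48, 86, 68, 61]

Answer: 25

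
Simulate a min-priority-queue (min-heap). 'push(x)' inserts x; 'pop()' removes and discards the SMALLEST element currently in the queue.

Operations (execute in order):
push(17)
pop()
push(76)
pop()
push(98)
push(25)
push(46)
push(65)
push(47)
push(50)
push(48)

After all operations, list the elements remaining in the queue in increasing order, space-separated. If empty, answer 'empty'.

push(17): heap contents = [17]
pop() → 17: heap contents = []
push(76): heap contents = [76]
pop() → 76: heap contents = []
push(98): heap contents = [98]
push(25): heap contents = [25, 98]
push(46): heap contents = [25, 46, 98]
push(65): heap contents = [25, 46, 65, 98]
push(47): heap contents = [25, 46, 47, 65, 98]
push(50): heap contents = [25, 46, 47, 50, 65, 98]
push(48): heap contents = [25, 46, 47, 48, 50, 65, 98]

Answer: 25 46 47 48 50 65 98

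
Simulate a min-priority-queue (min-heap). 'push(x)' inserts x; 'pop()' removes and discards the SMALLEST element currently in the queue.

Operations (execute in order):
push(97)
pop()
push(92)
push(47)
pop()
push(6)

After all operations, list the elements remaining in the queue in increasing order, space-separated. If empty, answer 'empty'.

Answer: 6 92

Derivation:
push(97): heap contents = [97]
pop() → 97: heap contents = []
push(92): heap contents = [92]
push(47): heap contents = [47, 92]
pop() → 47: heap contents = [92]
push(6): heap contents = [6, 92]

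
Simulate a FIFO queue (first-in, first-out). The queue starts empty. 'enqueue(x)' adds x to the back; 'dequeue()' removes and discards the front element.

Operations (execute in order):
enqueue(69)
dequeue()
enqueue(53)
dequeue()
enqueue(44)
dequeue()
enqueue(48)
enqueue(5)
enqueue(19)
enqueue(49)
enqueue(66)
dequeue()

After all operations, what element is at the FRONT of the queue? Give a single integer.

enqueue(69): queue = [69]
dequeue(): queue = []
enqueue(53): queue = [53]
dequeue(): queue = []
enqueue(44): queue = [44]
dequeue(): queue = []
enqueue(48): queue = [48]
enqueue(5): queue = [48, 5]
enqueue(19): queue = [48, 5, 19]
enqueue(49): queue = [48, 5, 19, 49]
enqueue(66): queue = [48, 5, 19, 49, 66]
dequeue(): queue = [5, 19, 49, 66]

Answer: 5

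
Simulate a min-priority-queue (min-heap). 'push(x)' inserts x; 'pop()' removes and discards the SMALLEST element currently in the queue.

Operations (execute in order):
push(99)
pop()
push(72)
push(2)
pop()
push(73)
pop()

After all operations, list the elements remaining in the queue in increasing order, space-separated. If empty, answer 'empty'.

push(99): heap contents = [99]
pop() → 99: heap contents = []
push(72): heap contents = [72]
push(2): heap contents = [2, 72]
pop() → 2: heap contents = [72]
push(73): heap contents = [72, 73]
pop() → 72: heap contents = [73]

Answer: 73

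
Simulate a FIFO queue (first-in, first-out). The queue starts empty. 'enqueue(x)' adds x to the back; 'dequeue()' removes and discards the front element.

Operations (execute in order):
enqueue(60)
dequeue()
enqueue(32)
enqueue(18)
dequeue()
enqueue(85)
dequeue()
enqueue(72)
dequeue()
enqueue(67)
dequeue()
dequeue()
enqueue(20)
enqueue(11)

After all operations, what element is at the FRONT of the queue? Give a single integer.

enqueue(60): queue = [60]
dequeue(): queue = []
enqueue(32): queue = [32]
enqueue(18): queue = [32, 18]
dequeue(): queue = [18]
enqueue(85): queue = [18, 85]
dequeue(): queue = [85]
enqueue(72): queue = [85, 72]
dequeue(): queue = [72]
enqueue(67): queue = [72, 67]
dequeue(): queue = [67]
dequeue(): queue = []
enqueue(20): queue = [20]
enqueue(11): queue = [20, 11]

Answer: 20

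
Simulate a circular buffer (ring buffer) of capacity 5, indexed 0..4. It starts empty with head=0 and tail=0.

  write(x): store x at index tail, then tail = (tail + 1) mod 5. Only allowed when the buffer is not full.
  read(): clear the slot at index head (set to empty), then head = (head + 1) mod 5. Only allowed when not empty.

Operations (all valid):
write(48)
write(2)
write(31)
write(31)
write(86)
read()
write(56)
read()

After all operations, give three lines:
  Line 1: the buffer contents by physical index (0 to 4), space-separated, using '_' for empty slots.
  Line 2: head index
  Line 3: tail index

Answer: 56 _ 31 31 86
2
1

Derivation:
write(48): buf=[48 _ _ _ _], head=0, tail=1, size=1
write(2): buf=[48 2 _ _ _], head=0, tail=2, size=2
write(31): buf=[48 2 31 _ _], head=0, tail=3, size=3
write(31): buf=[48 2 31 31 _], head=0, tail=4, size=4
write(86): buf=[48 2 31 31 86], head=0, tail=0, size=5
read(): buf=[_ 2 31 31 86], head=1, tail=0, size=4
write(56): buf=[56 2 31 31 86], head=1, tail=1, size=5
read(): buf=[56 _ 31 31 86], head=2, tail=1, size=4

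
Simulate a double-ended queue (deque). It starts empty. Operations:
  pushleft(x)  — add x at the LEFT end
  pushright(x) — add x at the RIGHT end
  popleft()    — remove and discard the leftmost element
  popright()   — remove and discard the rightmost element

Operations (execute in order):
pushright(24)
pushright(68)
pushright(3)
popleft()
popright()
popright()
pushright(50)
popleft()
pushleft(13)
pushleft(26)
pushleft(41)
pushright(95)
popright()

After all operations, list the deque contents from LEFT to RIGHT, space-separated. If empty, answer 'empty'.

pushright(24): [24]
pushright(68): [24, 68]
pushright(3): [24, 68, 3]
popleft(): [68, 3]
popright(): [68]
popright(): []
pushright(50): [50]
popleft(): []
pushleft(13): [13]
pushleft(26): [26, 13]
pushleft(41): [41, 26, 13]
pushright(95): [41, 26, 13, 95]
popright(): [41, 26, 13]

Answer: 41 26 13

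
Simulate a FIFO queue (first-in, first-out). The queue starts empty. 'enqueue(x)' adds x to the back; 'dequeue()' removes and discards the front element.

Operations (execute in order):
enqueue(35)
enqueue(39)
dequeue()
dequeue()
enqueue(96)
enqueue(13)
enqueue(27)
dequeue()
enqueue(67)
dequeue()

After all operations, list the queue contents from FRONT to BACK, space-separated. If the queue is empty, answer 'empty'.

enqueue(35): [35]
enqueue(39): [35, 39]
dequeue(): [39]
dequeue(): []
enqueue(96): [96]
enqueue(13): [96, 13]
enqueue(27): [96, 13, 27]
dequeue(): [13, 27]
enqueue(67): [13, 27, 67]
dequeue(): [27, 67]

Answer: 27 67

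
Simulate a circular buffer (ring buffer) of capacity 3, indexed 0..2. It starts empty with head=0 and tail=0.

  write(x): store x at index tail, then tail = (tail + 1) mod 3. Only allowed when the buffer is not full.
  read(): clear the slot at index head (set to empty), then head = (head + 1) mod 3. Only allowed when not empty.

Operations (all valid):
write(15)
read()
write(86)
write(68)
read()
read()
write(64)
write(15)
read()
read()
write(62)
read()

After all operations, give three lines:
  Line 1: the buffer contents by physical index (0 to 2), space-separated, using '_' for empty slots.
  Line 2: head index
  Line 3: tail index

Answer: _ _ _
0
0

Derivation:
write(15): buf=[15 _ _], head=0, tail=1, size=1
read(): buf=[_ _ _], head=1, tail=1, size=0
write(86): buf=[_ 86 _], head=1, tail=2, size=1
write(68): buf=[_ 86 68], head=1, tail=0, size=2
read(): buf=[_ _ 68], head=2, tail=0, size=1
read(): buf=[_ _ _], head=0, tail=0, size=0
write(64): buf=[64 _ _], head=0, tail=1, size=1
write(15): buf=[64 15 _], head=0, tail=2, size=2
read(): buf=[_ 15 _], head=1, tail=2, size=1
read(): buf=[_ _ _], head=2, tail=2, size=0
write(62): buf=[_ _ 62], head=2, tail=0, size=1
read(): buf=[_ _ _], head=0, tail=0, size=0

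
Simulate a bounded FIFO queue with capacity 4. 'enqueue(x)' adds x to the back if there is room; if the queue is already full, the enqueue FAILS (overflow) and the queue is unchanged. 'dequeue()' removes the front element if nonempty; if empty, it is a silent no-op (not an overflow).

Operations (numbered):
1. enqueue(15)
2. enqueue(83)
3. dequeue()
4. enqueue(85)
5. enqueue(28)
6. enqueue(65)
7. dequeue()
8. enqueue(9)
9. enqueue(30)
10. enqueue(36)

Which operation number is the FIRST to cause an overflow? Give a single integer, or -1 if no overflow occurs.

Answer: 9

Derivation:
1. enqueue(15): size=1
2. enqueue(83): size=2
3. dequeue(): size=1
4. enqueue(85): size=2
5. enqueue(28): size=3
6. enqueue(65): size=4
7. dequeue(): size=3
8. enqueue(9): size=4
9. enqueue(30): size=4=cap → OVERFLOW (fail)
10. enqueue(36): size=4=cap → OVERFLOW (fail)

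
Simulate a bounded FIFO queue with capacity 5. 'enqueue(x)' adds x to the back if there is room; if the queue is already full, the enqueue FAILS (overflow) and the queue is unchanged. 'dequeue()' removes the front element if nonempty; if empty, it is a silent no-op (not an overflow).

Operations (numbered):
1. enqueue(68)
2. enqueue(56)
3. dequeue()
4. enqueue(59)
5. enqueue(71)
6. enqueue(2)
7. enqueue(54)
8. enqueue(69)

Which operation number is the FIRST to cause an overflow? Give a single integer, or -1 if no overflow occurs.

Answer: 8

Derivation:
1. enqueue(68): size=1
2. enqueue(56): size=2
3. dequeue(): size=1
4. enqueue(59): size=2
5. enqueue(71): size=3
6. enqueue(2): size=4
7. enqueue(54): size=5
8. enqueue(69): size=5=cap → OVERFLOW (fail)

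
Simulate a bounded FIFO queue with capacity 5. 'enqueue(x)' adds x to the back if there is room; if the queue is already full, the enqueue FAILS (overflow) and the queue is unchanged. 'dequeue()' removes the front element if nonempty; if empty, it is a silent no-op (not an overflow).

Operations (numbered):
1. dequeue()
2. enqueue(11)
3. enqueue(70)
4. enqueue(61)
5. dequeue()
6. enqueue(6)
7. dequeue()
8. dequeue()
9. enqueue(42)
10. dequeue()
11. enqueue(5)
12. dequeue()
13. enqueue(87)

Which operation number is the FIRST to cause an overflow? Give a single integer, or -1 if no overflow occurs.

Answer: -1

Derivation:
1. dequeue(): empty, no-op, size=0
2. enqueue(11): size=1
3. enqueue(70): size=2
4. enqueue(61): size=3
5. dequeue(): size=2
6. enqueue(6): size=3
7. dequeue(): size=2
8. dequeue(): size=1
9. enqueue(42): size=2
10. dequeue(): size=1
11. enqueue(5): size=2
12. dequeue(): size=1
13. enqueue(87): size=2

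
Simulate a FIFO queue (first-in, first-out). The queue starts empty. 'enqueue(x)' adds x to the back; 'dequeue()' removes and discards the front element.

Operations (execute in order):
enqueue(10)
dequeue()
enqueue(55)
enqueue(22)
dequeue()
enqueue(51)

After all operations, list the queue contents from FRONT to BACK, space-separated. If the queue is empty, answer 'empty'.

enqueue(10): [10]
dequeue(): []
enqueue(55): [55]
enqueue(22): [55, 22]
dequeue(): [22]
enqueue(51): [22, 51]

Answer: 22 51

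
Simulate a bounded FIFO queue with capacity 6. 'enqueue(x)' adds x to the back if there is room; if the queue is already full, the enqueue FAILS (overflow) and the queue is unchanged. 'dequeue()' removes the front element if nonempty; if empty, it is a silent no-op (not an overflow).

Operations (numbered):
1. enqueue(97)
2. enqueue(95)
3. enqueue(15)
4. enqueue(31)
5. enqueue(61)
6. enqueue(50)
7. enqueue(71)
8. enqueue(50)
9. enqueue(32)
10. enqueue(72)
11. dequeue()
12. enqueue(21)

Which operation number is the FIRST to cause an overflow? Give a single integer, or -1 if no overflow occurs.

Answer: 7

Derivation:
1. enqueue(97): size=1
2. enqueue(95): size=2
3. enqueue(15): size=3
4. enqueue(31): size=4
5. enqueue(61): size=5
6. enqueue(50): size=6
7. enqueue(71): size=6=cap → OVERFLOW (fail)
8. enqueue(50): size=6=cap → OVERFLOW (fail)
9. enqueue(32): size=6=cap → OVERFLOW (fail)
10. enqueue(72): size=6=cap → OVERFLOW (fail)
11. dequeue(): size=5
12. enqueue(21): size=6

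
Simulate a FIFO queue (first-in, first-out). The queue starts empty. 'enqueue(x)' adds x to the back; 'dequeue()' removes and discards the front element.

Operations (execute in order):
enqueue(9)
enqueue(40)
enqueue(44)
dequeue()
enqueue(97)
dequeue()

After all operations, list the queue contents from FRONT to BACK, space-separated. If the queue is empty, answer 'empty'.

Answer: 44 97

Derivation:
enqueue(9): [9]
enqueue(40): [9, 40]
enqueue(44): [9, 40, 44]
dequeue(): [40, 44]
enqueue(97): [40, 44, 97]
dequeue(): [44, 97]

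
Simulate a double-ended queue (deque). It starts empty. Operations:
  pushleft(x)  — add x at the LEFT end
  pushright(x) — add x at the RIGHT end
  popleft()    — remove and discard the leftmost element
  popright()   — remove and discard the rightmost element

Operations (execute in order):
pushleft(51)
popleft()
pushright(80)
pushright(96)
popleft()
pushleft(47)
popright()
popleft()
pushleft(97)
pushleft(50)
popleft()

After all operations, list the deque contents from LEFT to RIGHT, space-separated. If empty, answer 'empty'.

Answer: 97

Derivation:
pushleft(51): [51]
popleft(): []
pushright(80): [80]
pushright(96): [80, 96]
popleft(): [96]
pushleft(47): [47, 96]
popright(): [47]
popleft(): []
pushleft(97): [97]
pushleft(50): [50, 97]
popleft(): [97]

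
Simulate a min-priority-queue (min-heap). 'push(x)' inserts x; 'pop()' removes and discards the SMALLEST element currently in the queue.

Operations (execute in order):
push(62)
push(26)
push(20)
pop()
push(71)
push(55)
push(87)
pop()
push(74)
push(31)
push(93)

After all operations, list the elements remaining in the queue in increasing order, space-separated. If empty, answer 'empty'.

Answer: 31 55 62 71 74 87 93

Derivation:
push(62): heap contents = [62]
push(26): heap contents = [26, 62]
push(20): heap contents = [20, 26, 62]
pop() → 20: heap contents = [26, 62]
push(71): heap contents = [26, 62, 71]
push(55): heap contents = [26, 55, 62, 71]
push(87): heap contents = [26, 55, 62, 71, 87]
pop() → 26: heap contents = [55, 62, 71, 87]
push(74): heap contents = [55, 62, 71, 74, 87]
push(31): heap contents = [31, 55, 62, 71, 74, 87]
push(93): heap contents = [31, 55, 62, 71, 74, 87, 93]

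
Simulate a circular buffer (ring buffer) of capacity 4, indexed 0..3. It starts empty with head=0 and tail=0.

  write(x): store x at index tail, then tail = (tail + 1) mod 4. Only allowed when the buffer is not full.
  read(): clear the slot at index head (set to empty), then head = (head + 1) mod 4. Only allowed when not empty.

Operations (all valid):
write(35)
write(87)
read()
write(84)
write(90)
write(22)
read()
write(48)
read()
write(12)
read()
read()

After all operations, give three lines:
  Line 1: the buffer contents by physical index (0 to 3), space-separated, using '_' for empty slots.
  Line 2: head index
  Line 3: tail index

write(35): buf=[35 _ _ _], head=0, tail=1, size=1
write(87): buf=[35 87 _ _], head=0, tail=2, size=2
read(): buf=[_ 87 _ _], head=1, tail=2, size=1
write(84): buf=[_ 87 84 _], head=1, tail=3, size=2
write(90): buf=[_ 87 84 90], head=1, tail=0, size=3
write(22): buf=[22 87 84 90], head=1, tail=1, size=4
read(): buf=[22 _ 84 90], head=2, tail=1, size=3
write(48): buf=[22 48 84 90], head=2, tail=2, size=4
read(): buf=[22 48 _ 90], head=3, tail=2, size=3
write(12): buf=[22 48 12 90], head=3, tail=3, size=4
read(): buf=[22 48 12 _], head=0, tail=3, size=3
read(): buf=[_ 48 12 _], head=1, tail=3, size=2

Answer: _ 48 12 _
1
3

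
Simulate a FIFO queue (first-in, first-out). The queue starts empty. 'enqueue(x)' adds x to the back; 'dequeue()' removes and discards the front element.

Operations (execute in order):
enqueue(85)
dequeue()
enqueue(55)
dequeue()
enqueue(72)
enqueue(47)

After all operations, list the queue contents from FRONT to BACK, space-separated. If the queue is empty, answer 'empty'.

enqueue(85): [85]
dequeue(): []
enqueue(55): [55]
dequeue(): []
enqueue(72): [72]
enqueue(47): [72, 47]

Answer: 72 47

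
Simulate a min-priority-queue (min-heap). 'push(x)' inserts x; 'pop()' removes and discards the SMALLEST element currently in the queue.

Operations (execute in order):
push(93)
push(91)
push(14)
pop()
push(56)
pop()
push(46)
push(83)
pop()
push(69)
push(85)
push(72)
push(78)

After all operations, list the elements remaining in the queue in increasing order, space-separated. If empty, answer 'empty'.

push(93): heap contents = [93]
push(91): heap contents = [91, 93]
push(14): heap contents = [14, 91, 93]
pop() → 14: heap contents = [91, 93]
push(56): heap contents = [56, 91, 93]
pop() → 56: heap contents = [91, 93]
push(46): heap contents = [46, 91, 93]
push(83): heap contents = [46, 83, 91, 93]
pop() → 46: heap contents = [83, 91, 93]
push(69): heap contents = [69, 83, 91, 93]
push(85): heap contents = [69, 83, 85, 91, 93]
push(72): heap contents = [69, 72, 83, 85, 91, 93]
push(78): heap contents = [69, 72, 78, 83, 85, 91, 93]

Answer: 69 72 78 83 85 91 93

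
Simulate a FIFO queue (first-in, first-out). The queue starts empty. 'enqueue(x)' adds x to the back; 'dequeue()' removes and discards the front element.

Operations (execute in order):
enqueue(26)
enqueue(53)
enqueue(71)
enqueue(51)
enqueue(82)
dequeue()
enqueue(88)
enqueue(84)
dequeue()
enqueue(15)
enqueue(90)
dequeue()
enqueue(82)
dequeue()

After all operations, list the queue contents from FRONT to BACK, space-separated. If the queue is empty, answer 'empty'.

Answer: 82 88 84 15 90 82

Derivation:
enqueue(26): [26]
enqueue(53): [26, 53]
enqueue(71): [26, 53, 71]
enqueue(51): [26, 53, 71, 51]
enqueue(82): [26, 53, 71, 51, 82]
dequeue(): [53, 71, 51, 82]
enqueue(88): [53, 71, 51, 82, 88]
enqueue(84): [53, 71, 51, 82, 88, 84]
dequeue(): [71, 51, 82, 88, 84]
enqueue(15): [71, 51, 82, 88, 84, 15]
enqueue(90): [71, 51, 82, 88, 84, 15, 90]
dequeue(): [51, 82, 88, 84, 15, 90]
enqueue(82): [51, 82, 88, 84, 15, 90, 82]
dequeue(): [82, 88, 84, 15, 90, 82]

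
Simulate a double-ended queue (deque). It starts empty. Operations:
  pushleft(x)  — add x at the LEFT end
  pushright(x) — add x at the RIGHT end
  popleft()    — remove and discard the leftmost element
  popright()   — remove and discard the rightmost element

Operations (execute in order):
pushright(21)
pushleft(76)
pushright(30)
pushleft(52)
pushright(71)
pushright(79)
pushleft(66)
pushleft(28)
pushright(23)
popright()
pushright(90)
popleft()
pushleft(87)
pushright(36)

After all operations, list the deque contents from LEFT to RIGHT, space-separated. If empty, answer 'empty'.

pushright(21): [21]
pushleft(76): [76, 21]
pushright(30): [76, 21, 30]
pushleft(52): [52, 76, 21, 30]
pushright(71): [52, 76, 21, 30, 71]
pushright(79): [52, 76, 21, 30, 71, 79]
pushleft(66): [66, 52, 76, 21, 30, 71, 79]
pushleft(28): [28, 66, 52, 76, 21, 30, 71, 79]
pushright(23): [28, 66, 52, 76, 21, 30, 71, 79, 23]
popright(): [28, 66, 52, 76, 21, 30, 71, 79]
pushright(90): [28, 66, 52, 76, 21, 30, 71, 79, 90]
popleft(): [66, 52, 76, 21, 30, 71, 79, 90]
pushleft(87): [87, 66, 52, 76, 21, 30, 71, 79, 90]
pushright(36): [87, 66, 52, 76, 21, 30, 71, 79, 90, 36]

Answer: 87 66 52 76 21 30 71 79 90 36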